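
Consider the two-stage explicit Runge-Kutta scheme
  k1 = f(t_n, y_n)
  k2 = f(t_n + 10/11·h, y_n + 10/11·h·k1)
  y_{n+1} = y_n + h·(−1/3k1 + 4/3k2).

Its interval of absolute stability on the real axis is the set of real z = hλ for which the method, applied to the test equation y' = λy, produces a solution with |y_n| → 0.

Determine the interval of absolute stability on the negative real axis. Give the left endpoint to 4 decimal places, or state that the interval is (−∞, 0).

With y'=λy (z=hλ):
  k1=λy_n ⇒ h·k1=z·y_n;  k2=λ(1+10/11z)y_n ⇒ h·k2=z(1+10/11z)y_n
  y_{n+1}/y_n = 1 − 1/3z + 4/3z(1+10/11z) = 1 + z + 40/33z²
  ⇒ R(z) = 1 + z + 40/33z².

Solve |R(x)|<1 on ℝ⁻.
x=-1.47: |R|=2.1493
R=1: x+40/33x²=0 ⇒ x=−33/40=-0.8250; min R=1−1/(4·40/33)=0.7937>−1
Confirm numerically:
  x=-0.750: |R|=0.93182 <1
  x=-0.654: |R|=0.86444 <1
  x=-0.405: |R|=0.79382 <1
  x=-1.341: |R|=1.83873 >1
  x=-1.069: |R|=1.31616 >1
So |R|<1 on (-0.8250, 0).

z∈(-0.8250,0).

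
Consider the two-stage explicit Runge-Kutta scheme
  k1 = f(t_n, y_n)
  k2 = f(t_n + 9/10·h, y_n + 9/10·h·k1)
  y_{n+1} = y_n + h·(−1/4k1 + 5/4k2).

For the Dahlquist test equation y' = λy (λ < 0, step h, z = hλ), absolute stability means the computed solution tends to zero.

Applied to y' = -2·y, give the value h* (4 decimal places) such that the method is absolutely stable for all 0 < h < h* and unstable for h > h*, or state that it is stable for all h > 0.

(-0.8889,0); λ=-2 ⇒ h* = (8/9)/2 = 0.4444.

Set f=λy, z=hλ:
  k1=λy_n ⇒ h·k1=z·y_n;  k2=λ(1+9/10z)y_n ⇒ h·k2=z(1+9/10z)y_n
  y_{n+1}/y_n = 1 − 1/4z + 5/4z(1+9/10z) = 1 + z + 9/8z²
  so R(z) = 1 + z + 9/8z².

Find x<0 with |R(x)|<1.
x=-1: |R|=1.1250
R=1: x+9/8x²=0 ⇒ x=−8/9=-0.8889; min R=1−1/(4·9/8)=0.7778>−1
Confirm numerically:
  x=-0.862: |R|=0.97392 <1
  x=-0.784: |R|=0.90749 <1
  x=-0.426: |R|=0.77816 <1
  x=-0.394: |R|=0.78064 <1
  x=-1.477: |R|=1.97722 >1
  x=-1.410: |R|=1.82661 >1
  x=-0.997: |R|=1.12126 >1
So |R|<1 on (-0.8889, 0).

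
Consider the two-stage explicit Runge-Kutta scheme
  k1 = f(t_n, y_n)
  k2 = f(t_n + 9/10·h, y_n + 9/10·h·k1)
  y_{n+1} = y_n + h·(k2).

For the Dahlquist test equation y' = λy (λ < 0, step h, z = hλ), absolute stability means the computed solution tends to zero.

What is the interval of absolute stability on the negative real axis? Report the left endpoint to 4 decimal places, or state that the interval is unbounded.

Set f=λy, z=hλ:
  k1=λy_n ⇒ h·k1=z·y_n;  k2=λ(1+9/10z)y_n ⇒ h·k2=z(1+9/10z)y_n
  y_{n+1}/y_n = 1 + z(1+9/10z) = 1 + z + 9/10z²
  ⇒ R(z) = 1 + z + 9/10z².

Solve |R(x)|<1 on ℝ⁻.
x=-0.61: |R|=0.7249
R=1: x+9/10x²=0 ⇒ x=−10/9=-1.1111; min R=1−1/(4·9/10)=0.7222>−1
Confirm numerically:
  x=-1.074: |R|=0.96413 <1
  x=-0.887: |R|=0.82109 <1
  x=-0.829: |R|=0.78952 <1
  x=-0.621: |R|=0.72608 <1
  x=-1.548: |R|=1.60867 >1
  x=-1.531: |R|=1.57856 >1
  x=-1.164: |R|=1.05541 >1
Stable set (-1.1111, 0).

(-1.1111, 0).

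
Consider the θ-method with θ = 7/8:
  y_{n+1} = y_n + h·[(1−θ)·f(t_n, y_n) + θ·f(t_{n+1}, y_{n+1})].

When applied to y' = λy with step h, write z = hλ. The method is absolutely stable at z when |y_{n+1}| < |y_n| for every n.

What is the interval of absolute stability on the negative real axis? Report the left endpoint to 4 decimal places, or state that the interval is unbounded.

(−∞, 0) — no finite endpoint.

With y'=λy (z=hλ):
  y_{n+1} = y_n + z·[1/8·y_n + 7/8·y_{n+1}] ⇒ (1 − 7/8z)y_{n+1} = (1 + 1/8z)y_n
  R(z) = (1 + 1/8z)/(1 − 7/8z).

Need |R(x)|<1, x<0.
x=-0.89: |R|=0.4996
x=-2: |R|=0.2727
x=-10: |R|=0.0256
x=-100: |R|=0.1299
θ=7/8≥1/2 ⇒ |1+1/8x|<|1−7/8x| ∀x<0 ⇒ stable on all of ℝ⁻.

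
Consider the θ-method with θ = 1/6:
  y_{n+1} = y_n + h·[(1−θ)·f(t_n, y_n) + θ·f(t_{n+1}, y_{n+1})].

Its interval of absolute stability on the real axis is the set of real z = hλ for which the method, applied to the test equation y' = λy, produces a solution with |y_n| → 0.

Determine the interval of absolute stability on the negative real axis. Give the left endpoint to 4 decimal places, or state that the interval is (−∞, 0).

Test eqn y'=λy, z=hλ:
  y_{n+1} = y_n + z·[5/6·y_n + 1/6·y_{n+1}] ⇒ (1 − 1/6z)y_{n+1} = (1 + 5/6z)y_n
  R(z) = (1 + 5/6z)/(1 − 1/6z).

Solve |R(x)|<1 on ℝ⁻.
x=-0.31: |R|=0.7052
R=−1: 1+5/6x = −1+1/6x ⇒ -2/3x=2 ⇒ x=2/(-2/3)=-3.0000
Confirm numerically:
  x=-2.854: |R|=0.93404 <1
  x=-2.131: |R|=0.57250 <1
  x=-1.938: |R|=0.46485 <1
  x=-3.595: |R|=1.24805 >1
  x=-3.480: |R|=1.20253 >1
  x=-3.247: |R|=1.10685 >1
Interval (-3.0000, 0).

(-3.0000, 0).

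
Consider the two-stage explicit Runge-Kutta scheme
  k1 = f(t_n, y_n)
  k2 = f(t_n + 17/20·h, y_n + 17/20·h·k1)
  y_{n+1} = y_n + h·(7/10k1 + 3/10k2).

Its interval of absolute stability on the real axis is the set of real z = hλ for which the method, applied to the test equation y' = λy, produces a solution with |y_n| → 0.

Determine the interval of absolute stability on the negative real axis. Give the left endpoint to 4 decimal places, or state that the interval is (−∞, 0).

z∈(-3.9216,0).

Set f=λy, z=hλ:
  k1=λy_n ⇒ h·k1=z·y_n;  k2=λ(1+17/20z)y_n ⇒ h·k2=z(1+17/20z)y_n
  y_{n+1}/y_n = 1 + 7/10z + 3/10z(1+17/20z) = 1 + z + 51/200z²
  Hence R(z) = 1 + z + 51/200z².

Need |R(x)|<1, x<0.
x=-0.65: |R|=0.4577
R=1: x+51/200x²=0 ⇒ x=−200/51=-3.9216; min R=1−1/(4·51/200)=0.0196>−1
Confirm numerically:
  x=-3.485: |R|=0.61203 <1
  x=-3.081: |R|=0.33960 <1
  x=-2.700: |R|=0.15895 <1
  x=-2.370: |R|=0.06231 <1
  x=-4.484: |R|=1.64310 >1
  x=-4.407: |R|=1.54552 >1
  x=-4.124: |R|=1.21288 >1
Interval (-3.9216, 0).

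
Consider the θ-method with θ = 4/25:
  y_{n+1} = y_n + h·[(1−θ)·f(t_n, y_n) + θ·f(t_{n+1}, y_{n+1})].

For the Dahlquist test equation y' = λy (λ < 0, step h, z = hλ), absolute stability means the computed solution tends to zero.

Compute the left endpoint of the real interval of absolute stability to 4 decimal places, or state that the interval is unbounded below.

Set f=λy, z=hλ:
  y_{n+1} = y_n + z·[21/25·y_n + 4/25·y_{n+1}] ⇒ (1 − 4/25z)y_{n+1} = (1 + 21/25z)y_n
  R(z) = (1 + 21/25z)/(1 − 4/25z).

Boundary: |R(x)|=1, x<0.
x=-1.75: |R|=0.3672
R=−1: 1+21/25x = −1+4/25x ⇒ -17/25x=2 ⇒ x=2/(-17/25)=-2.9412
Confirm numerically:
  x=-1.845: |R|=0.42449 <1
  x=-1.695: |R|=0.33339 <1
  x=-1.511: |R|=0.21682 <1
  x=-1.199: |R|=0.00601 <1
  x=-3.446: |R|=1.22128 >1
  x=-3.442: |R|=1.21961 >1
Stable set (-2.9412, 0).

left endpoint -2.9412.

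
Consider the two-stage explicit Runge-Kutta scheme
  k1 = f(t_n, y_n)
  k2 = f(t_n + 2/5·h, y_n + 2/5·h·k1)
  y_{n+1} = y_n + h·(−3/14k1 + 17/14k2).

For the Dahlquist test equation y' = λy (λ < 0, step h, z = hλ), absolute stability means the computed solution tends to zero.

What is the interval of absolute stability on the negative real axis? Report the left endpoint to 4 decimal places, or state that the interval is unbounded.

On y'=λy, z=hλ:
  k1=λy_n ⇒ h·k1=z·y_n;  k2=λ(1+2/5z)y_n ⇒ h·k2=z(1+2/5z)y_n
  y_{n+1}/y_n = 1 − 3/14z + 17/14z(1+2/5z) = 1 + z + 17/35z²
  R(z) = 1 + z + 17/35z².

Find x<0 with |R(x)|<1.
x=-1.47: |R|=0.5796
R=1: x+17/35x²=0 ⇒ x=−35/17=-2.0588; min R=1−1/(4·17/35)=0.4853>−1
Confirm numerically:
  x=-1.681: |R|=0.69151 <1
  x=-1.644: |R|=0.66876 <1
  x=-1.029: |R|=0.48529 <1
  x=-1.003: |R|=0.48563 <1
  x=-2.616: |R|=1.70796 >1
  x=-2.589: |R|=1.66670 >1
  x=-2.568: |R|=1.63510 >1
Interval (-2.0588, 0).

(-2.0588, 0).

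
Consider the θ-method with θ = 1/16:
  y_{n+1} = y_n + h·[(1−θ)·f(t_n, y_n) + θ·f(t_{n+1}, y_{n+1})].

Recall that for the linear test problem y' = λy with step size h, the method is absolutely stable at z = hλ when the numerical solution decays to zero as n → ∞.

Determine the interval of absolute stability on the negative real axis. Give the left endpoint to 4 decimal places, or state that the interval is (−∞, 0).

z∈(-2.2857,0).

On y'=λy, z=hλ:
  y_{n+1} = y_n + z·[15/16·y_n + 1/16·y_{n+1}] ⇒ (1 − 1/16z)y_{n+1} = (1 + 15/16z)y_n
  R(z) = (1 + 15/16z)/(1 − 1/16z).

Boundary: |R(x)|=1, x<0.
x=-1.8: |R|=0.6180
R=−1: 1+15/16x = −1+1/16x ⇒ -7/8x=2 ⇒ x=2/(-7/8)=-2.2857
Confirm numerically:
  x=-2.163: |R|=0.90541 <1
  x=-2.008: |R|=0.78410 <1
  x=-1.641: |R|=0.48835 <1
  x=-1.244: |R|=0.15426 <1
  x=-2.726: |R|=1.32917 >1
  x=-2.370: |R|=1.06424 >1
Stable set (-2.2857, 0).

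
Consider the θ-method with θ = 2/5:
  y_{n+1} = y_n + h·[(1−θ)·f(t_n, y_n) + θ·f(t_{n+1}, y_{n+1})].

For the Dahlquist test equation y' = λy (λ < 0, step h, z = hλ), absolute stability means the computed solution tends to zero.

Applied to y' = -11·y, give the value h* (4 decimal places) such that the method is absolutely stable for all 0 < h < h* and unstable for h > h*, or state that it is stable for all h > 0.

(-10.0000,0); λ=-11 ⇒ h* = (10)/11 = 0.9091.

Set f=λy, z=hλ:
  y_{n+1} = y_n + z·[3/5·y_n + 2/5·y_{n+1}] ⇒ (1 − 2/5z)y_{n+1} = (1 + 3/5z)y_n
  ⇒ R(z) = (1 + 3/5z)/(1 − 2/5z).

Need |R(x)|<1, x<0.
x=-1.64: |R|=0.0097
R=−1: 1+3/5x = −1+2/5x ⇒ -1/5x=2 ⇒ x=2/(-1/5)=-10.0000
Confirm numerically:
  x=-9.684: |R|=0.98703 <1
  x=-9.449: |R|=0.97694 <1
  x=-5.854: |R|=0.75186 <1
  x=-4.181: |R|=0.56451 <1
  x=-10.353: |R|=1.01373 >1
  x=-10.278: |R|=1.01088 >1
  x=-10.213: |R|=1.00838 >1
Stable set (-10.0000, 0).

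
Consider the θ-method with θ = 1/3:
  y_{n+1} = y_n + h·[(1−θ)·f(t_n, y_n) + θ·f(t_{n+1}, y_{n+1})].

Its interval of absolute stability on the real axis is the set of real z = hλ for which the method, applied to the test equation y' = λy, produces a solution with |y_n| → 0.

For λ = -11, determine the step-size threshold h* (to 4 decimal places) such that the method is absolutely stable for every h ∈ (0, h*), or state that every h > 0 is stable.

(-6.0000,0); λ=-11 ⇒ h* = (6)/11 = 0.5455.

Test eqn y'=λy, z=hλ:
  y_{n+1} = y_n + z·[2/3·y_n + 1/3·y_{n+1}] ⇒ (1 − 1/3z)y_{n+1} = (1 + 2/3z)y_n
  so R(z) = (1 + 2/3z)/(1 − 1/3z).

Boundary: |R(x)|=1, x<0.
x=-1.2: |R|=0.1429
R=−1: 1+2/3x = −1+1/3x ⇒ -1/3x=2 ⇒ x=2/(-1/3)=-6.0000
Confirm numerically:
  x=-5.065: |R|=0.88407 <1
  x=-5.047: |R|=0.88157 <1
  x=-4.854: |R|=0.85409 <1
  x=-6.528: |R|=1.05542 >1
  x=-6.261: |R|=1.02818 >1
  x=-6.039: |R|=1.00431 >1
Interval (-6.0000, 0).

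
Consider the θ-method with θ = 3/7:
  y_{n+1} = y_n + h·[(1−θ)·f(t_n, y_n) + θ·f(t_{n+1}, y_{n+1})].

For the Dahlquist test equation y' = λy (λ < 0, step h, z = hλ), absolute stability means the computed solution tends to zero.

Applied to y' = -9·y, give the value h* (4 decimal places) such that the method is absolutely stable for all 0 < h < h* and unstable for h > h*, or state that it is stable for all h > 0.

(-14.0000,0); λ=-9 ⇒ h* = (14)/9 = 1.5556.

Test eqn y'=λy, z=hλ:
  y_{n+1} = y_n + z·[4/7·y_n + 3/7·y_{n+1}] ⇒ (1 − 3/7z)y_{n+1} = (1 + 4/7z)y_n
  ⇒ R(z) = (1 + 4/7z)/(1 − 3/7z).

Need |R(x)|<1, x<0.
x=-0.5: |R|=0.5882
R=−1: 1+4/7x = −1+3/7x ⇒ -1/7x=2 ⇒ x=2/(-1/7)=-14.0000
Confirm numerically:
  x=-13.830: |R|=0.99649 <1
  x=-13.563: |R|=0.99084 <1
  x=-13.214: |R|=0.98315 <1
  x=-9.297: |R|=0.86521 <1
  x=-14.298: |R|=1.00597 >1
  x=-14.269: |R|=1.00540 >1
  x=-14.043: |R|=1.00088 >1
Interval (-14.0000, 0).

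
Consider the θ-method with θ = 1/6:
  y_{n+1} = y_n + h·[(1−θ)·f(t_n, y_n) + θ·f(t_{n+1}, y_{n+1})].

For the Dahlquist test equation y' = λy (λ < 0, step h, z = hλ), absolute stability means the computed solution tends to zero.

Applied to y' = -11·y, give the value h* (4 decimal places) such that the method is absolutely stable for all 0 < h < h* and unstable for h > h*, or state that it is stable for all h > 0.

(-3.0000,0); λ=-11 ⇒ h* = (3)/11 = 0.2727.

With y'=λy (z=hλ):
  y_{n+1} = y_n + z·[5/6·y_n + 1/6·y_{n+1}] ⇒ (1 − 1/6z)y_{n+1} = (1 + 5/6z)y_n
  so R(z) = (1 + 5/6z)/(1 − 1/6z).

Boundary: |R(x)|=1, x<0.
x=-0.67: |R|=0.3973
R=−1: 1+5/6x = −1+1/6x ⇒ -2/3x=2 ⇒ x=2/(-2/3)=-3.0000
Confirm numerically:
  x=-2.908: |R|=0.95869 <1
  x=-2.640: |R|=0.83333 <1
  x=-1.767: |R|=0.36501 <1
  x=-3.497: |R|=1.20933 >1
  x=-3.285: |R|=1.12278 >1
Interval (-3.0000, 0).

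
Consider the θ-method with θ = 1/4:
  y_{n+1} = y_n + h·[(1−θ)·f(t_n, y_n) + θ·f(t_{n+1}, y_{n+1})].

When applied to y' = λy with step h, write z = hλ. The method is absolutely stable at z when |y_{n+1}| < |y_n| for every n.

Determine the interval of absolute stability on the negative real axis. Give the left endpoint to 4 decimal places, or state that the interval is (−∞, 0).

On y'=λy, z=hλ:
  y_{n+1} = y_n + z·[3/4·y_n + 1/4·y_{n+1}] ⇒ (1 − 1/4z)y_{n+1} = (1 + 3/4z)y_n
  Hence R(z) = (1 + 3/4z)/(1 − 1/4z).

Solve |R(x)|<1 on ℝ⁻.
x=-1.6: |R|=0.1429
R=−1: 1+3/4x = −1+1/4x ⇒ -1/2x=2 ⇒ x=2/(-1/2)=-4.0000
Confirm numerically:
  x=-3.854: |R|=0.96282 <1
  x=-3.498: |R|=0.86610 <1
  x=-3.496: |R|=0.86553 <1
  x=-3.357: |R|=0.82520 <1
  x=-4.515: |R|=1.12096 >1
  x=-4.419: |R|=1.09954 >1
  x=-4.047: |R|=1.01168 >1
Stable set (-4.0000, 0).

z∈(-4.0000,0).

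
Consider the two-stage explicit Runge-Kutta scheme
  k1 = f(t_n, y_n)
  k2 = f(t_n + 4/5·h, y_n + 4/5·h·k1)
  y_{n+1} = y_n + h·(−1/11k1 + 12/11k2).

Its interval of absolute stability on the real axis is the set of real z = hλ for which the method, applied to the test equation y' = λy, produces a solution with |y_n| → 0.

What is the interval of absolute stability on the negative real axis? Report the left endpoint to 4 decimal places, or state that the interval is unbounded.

On y'=λy, z=hλ:
  k1=λy_n ⇒ h·k1=z·y_n;  k2=λ(1+4/5z)y_n ⇒ h·k2=z(1+4/5z)y_n
  y_{n+1}/y_n = 1 − 1/11z + 12/11z(1+4/5z) = 1 + z + 48/55z²
  R(z) = 1 + z + 48/55z².

Need |R(x)|<1, x<0.
x=-0.89: |R|=0.8013
R=1: x+48/55x²=0 ⇒ x=−55/48=-1.1458; min R=1−1/(4·48/55)=0.7135>−1
Confirm numerically:
  x=-0.736: |R|=0.73675 <1
  x=-0.632: |R|=0.71659 <1
  x=-0.568: |R|=0.71356 <1
  x=-1.672: |R|=1.76778 >1
  x=-1.316: |R|=1.19544 >1
Interval (-1.1458, 0).

z∈(-1.1458,0).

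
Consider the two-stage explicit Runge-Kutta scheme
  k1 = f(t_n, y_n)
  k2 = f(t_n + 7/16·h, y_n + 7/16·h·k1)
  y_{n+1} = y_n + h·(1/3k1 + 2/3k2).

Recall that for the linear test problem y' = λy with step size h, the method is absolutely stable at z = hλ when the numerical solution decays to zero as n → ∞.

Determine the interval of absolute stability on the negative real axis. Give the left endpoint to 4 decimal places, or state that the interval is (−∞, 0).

Test eqn y'=λy, z=hλ:
  k1=λy_n ⇒ h·k1=z·y_n;  k2=λ(1+7/16z)y_n ⇒ h·k2=z(1+7/16z)y_n
  y_{n+1}/y_n = 1 + 1/3z + 2/3z(1+7/16z) = 1 + z + 7/24z²
  ⇒ R(z) = 1 + z + 7/24z².

Boundary: |R(x)|=1, x<0.
x=-0.69: |R|=0.4489
R=1: x+7/24x²=0 ⇒ x=−24/7=-3.4286; min R=1−1/(4·7/24)=0.1429>−1
Confirm numerically:
  x=-3.082: |R|=0.68846 <1
  x=-2.346: |R|=0.25925 <1
  x=-2.138: |R|=0.19522 <1
  x=-4.001: |R|=1.66800 >1
  x=-3.635: |R|=1.21886 >1
So |R|<1 on (-3.4286, 0).

z∈(-3.4286,0).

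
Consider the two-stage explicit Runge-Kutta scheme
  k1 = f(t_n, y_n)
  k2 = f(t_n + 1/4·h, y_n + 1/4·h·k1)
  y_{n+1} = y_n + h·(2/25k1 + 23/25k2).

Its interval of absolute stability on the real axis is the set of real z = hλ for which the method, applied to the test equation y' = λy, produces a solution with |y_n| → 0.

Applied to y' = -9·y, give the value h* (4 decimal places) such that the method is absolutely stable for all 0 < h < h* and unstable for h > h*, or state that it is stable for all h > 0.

(-4.3478,0); λ=-9 ⇒ h* = (100/23)/9 = 0.4831.

Test eqn y'=λy, z=hλ:
  k1=λy_n ⇒ h·k1=z·y_n;  k2=λ(1+1/4z)y_n ⇒ h·k2=z(1+1/4z)y_n
  y_{n+1}/y_n = 1 + 2/25z + 23/25z(1+1/4z) = 1 + z + 23/100z²
  R(z) = 1 + z + 23/100z².

Find x<0 with |R(x)|<1.
x=-0.36: |R|=0.6698
R=1: x+23/100x²=0 ⇒ x=−100/23=-4.3478; min R=1−1/(4·23/100)=-0.0870>−1
Confirm numerically:
  x=-3.768: |R|=0.49750 <1
  x=-3.455: |R|=0.29052 <1
  x=-2.839: |R|=0.01478 <1
  x=-2.381: |R|=0.07709 <1
  x=-4.639: |R|=1.31067 >1
  x=-4.621: |R|=1.29034 >1
Stable set (-4.3478, 0).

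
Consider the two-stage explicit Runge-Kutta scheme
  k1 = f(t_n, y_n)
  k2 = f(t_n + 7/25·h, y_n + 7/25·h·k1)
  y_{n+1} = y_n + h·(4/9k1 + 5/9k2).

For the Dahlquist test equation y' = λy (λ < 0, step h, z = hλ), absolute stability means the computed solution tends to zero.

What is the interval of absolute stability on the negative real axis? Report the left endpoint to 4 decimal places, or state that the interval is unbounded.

On y'=λy, z=hλ:
  k1=λy_n ⇒ h·k1=z·y_n;  k2=λ(1+7/25z)y_n ⇒ h·k2=z(1+7/25z)y_n
  y_{n+1}/y_n = 1 + 4/9z + 5/9z(1+7/25z) = 1 + z + 7/45z²
  ⇒ R(z) = 1 + z + 7/45z².

Solve |R(x)|<1 on ℝ⁻.
x=-1.5: |R|=0.1500
R=1: x+7/45x²=0 ⇒ x=−45/7=-6.4286; min R=1−1/(4·7/45)=-0.6071>−1
Confirm numerically:
  x=-4.283: |R|=0.42948 <1
  x=-4.133: |R|=0.47585 <1
  x=-4.094: |R|=0.48676 <1
  x=-3.403: |R|=0.60160 <1
  x=-6.947: |R|=1.56024 >1
  x=-6.894: |R|=1.49913 >1
So |R|<1 on (-6.4286, 0).

z∈(-6.4286,0).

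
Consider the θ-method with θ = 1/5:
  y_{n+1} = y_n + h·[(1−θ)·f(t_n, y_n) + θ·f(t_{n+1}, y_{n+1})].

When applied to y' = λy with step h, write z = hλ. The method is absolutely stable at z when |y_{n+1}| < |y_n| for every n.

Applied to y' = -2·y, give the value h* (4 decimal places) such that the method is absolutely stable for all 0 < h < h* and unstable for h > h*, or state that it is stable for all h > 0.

(-3.3333,0); λ=-2 ⇒ h* = (10/3)/2 = 1.6667.

Set f=λy, z=hλ:
  y_{n+1} = y_n + z·[4/5·y_n + 1/5·y_{n+1}] ⇒ (1 − 1/5z)y_{n+1} = (1 + 4/5z)y_n
  Hence R(z) = (1 + 4/5z)/(1 − 1/5z).

Solve |R(x)|<1 on ℝ⁻.
x=-1.72: |R|=0.2798
R=−1: 1+4/5x = −1+1/5x ⇒ -3/5x=2 ⇒ x=2/(-3/5)=-3.3333
Confirm numerically:
  x=-2.955: |R|=0.85732 <1
  x=-1.918: |R|=0.38624 <1
  x=-1.472: |R|=0.13721 <1
  x=-3.664: |R|=1.11450 >1
  x=-3.642: |R|=1.10715 >1
  x=-3.355: |R|=1.00778 >1
Interval (-3.3333, 0).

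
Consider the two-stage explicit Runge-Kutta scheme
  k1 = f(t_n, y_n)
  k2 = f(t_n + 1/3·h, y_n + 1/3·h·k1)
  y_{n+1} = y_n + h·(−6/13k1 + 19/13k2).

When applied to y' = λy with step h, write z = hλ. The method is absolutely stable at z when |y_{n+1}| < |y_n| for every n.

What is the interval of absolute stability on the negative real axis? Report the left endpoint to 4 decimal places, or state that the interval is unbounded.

With y'=λy (z=hλ):
  k1=λy_n ⇒ h·k1=z·y_n;  k2=λ(1+1/3z)y_n ⇒ h·k2=z(1+1/3z)y_n
  y_{n+1}/y_n = 1 − 6/13z + 19/13z(1+1/3z) = 1 + z + 19/39z²
  so R(z) = 1 + z + 19/39z².

Boundary: |R(x)|=1, x<0.
x=-0.61: |R|=0.5713
R=1: x+19/39x²=0 ⇒ x=−39/19=-2.0526; min R=1−1/(4·19/39)=0.4868>−1
Confirm numerically:
  x=-1.864: |R|=0.82870 <1
  x=-1.809: |R|=0.78529 <1
  x=-1.791: |R|=0.77172 <1
  x=-1.328: |R|=0.53118 <1
  x=-2.467: |R|=1.49802 >1
  x=-2.426: |R|=1.44128 >1
  x=-2.286: |R|=1.25990 >1
Stable set (-2.0526, 0).

(-2.0526, 0).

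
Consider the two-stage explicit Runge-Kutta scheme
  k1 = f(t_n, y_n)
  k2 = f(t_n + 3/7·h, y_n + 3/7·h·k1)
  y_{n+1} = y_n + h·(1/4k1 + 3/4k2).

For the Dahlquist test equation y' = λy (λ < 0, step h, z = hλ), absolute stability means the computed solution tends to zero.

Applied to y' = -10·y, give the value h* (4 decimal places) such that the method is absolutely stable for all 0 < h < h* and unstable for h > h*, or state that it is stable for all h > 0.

Set f=λy, z=hλ:
  k1=λy_n ⇒ h·k1=z·y_n;  k2=λ(1+3/7z)y_n ⇒ h·k2=z(1+3/7z)y_n
  y_{n+1}/y_n = 1 + 1/4z + 3/4z(1+3/7z) = 1 + z + 9/28z²
  ⇒ R(z) = 1 + z + 9/28z².

Need |R(x)|<1, x<0.
x=-1.79: |R|=0.2399
R=1: x+9/28x²=0 ⇒ x=−28/9=-3.1111; min R=1−1/(4·9/28)=0.2222>−1
Confirm numerically:
  x=-2.533: |R|=0.52931 <1
  x=-2.402: |R|=0.45252 <1
  x=-2.105: |R|=0.31926 <1
  x=-3.655: |R|=1.63897 >1
  x=-3.565: |R|=1.52011 >1
  x=-3.237: |R|=1.13098 >1
Stable set (-3.1111, 0).

(-3.1111,0); λ=-10 ⇒ h* = (28/9)/10 = 0.3111.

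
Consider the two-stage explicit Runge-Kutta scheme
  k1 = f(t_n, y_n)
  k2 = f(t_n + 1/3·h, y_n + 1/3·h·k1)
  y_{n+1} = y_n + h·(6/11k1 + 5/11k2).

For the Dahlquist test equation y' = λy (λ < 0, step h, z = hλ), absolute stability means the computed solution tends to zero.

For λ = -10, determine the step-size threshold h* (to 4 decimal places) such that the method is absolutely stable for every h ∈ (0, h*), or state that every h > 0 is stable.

(-6.6000,0); λ=-10 ⇒ h* = (33/5)/10 = 0.6600.

On y'=λy, z=hλ:
  k1=λy_n ⇒ h·k1=z·y_n;  k2=λ(1+1/3z)y_n ⇒ h·k2=z(1+1/3z)y_n
  y_{n+1}/y_n = 1 + 6/11z + 5/11z(1+1/3z) = 1 + z + 5/33z²
  ⇒ R(z) = 1 + z + 5/33z².

Boundary: |R(x)|=1, x<0.
x=-0.36: |R|=0.6596
R=1: x+5/33x²=0 ⇒ x=−33/5=-6.6000; min R=1−1/(4·5/33)=-0.6500>−1
Confirm numerically:
  x=-6.399: |R|=0.80512 <1
  x=-5.453: |R|=0.05233 <1
  x=-5.436: |R|=0.04129 <1
  x=-3.521: |R|=0.64260 <1
  x=-7.024: |R|=1.45124 >1
  x=-6.762: |R|=1.16598 >1
Interval (-6.6000, 0).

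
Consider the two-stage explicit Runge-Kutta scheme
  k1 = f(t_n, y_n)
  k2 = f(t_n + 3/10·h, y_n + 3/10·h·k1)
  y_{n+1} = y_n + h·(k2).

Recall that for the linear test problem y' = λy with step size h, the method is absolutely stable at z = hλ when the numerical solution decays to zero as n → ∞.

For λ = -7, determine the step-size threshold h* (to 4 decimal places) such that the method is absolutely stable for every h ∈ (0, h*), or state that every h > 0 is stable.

Test eqn y'=λy, z=hλ:
  k1=λy_n ⇒ h·k1=z·y_n;  k2=λ(1+3/10z)y_n ⇒ h·k2=z(1+3/10z)y_n
  y_{n+1}/y_n = 1 + z(1+3/10z) = 1 + z + 3/10z²
  ⇒ R(z) = 1 + z + 3/10z².

Find x<0 with |R(x)|<1.
x=-1.23: |R|=0.2239
R=1: x+3/10x²=0 ⇒ x=−10/3=-3.3333; min R=1−1/(4·3/10)=0.1667>−1
Confirm numerically:
  x=-3.019: |R|=0.71531 <1
  x=-2.522: |R|=0.38615 <1
  x=-2.396: |R|=0.32624 <1
  x=-3.913: |R|=1.68047 >1
  x=-3.831: |R|=1.57197 >1
Interval (-3.3333, 0).

(-3.3333,0); λ=-7 ⇒ h* = (10/3)/7 = 0.4762.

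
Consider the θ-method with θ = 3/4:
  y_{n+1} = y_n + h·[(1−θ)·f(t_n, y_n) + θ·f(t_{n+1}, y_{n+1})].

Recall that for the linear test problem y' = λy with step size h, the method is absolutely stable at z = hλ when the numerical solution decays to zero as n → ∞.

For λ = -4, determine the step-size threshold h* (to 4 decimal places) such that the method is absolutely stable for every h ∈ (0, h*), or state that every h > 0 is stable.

unbounded; (−∞, 0). Any h>0 works for λ=-4.

Set f=λy, z=hλ:
  y_{n+1} = y_n + z·[1/4·y_n + 3/4·y_{n+1}] ⇒ (1 − 3/4z)y_{n+1} = (1 + 1/4z)y_n
  so R(z) = (1 + 1/4z)/(1 − 3/4z).

Need |R(x)|<1, x<0.
x=-0.34: |R|=0.7291
x=-2: |R|=0.2000
x=-10: |R|=0.1765
x=-100: |R|=0.3158
θ=3/4≥1/2 ⇒ |1+1/4x|<|1−3/4x| ∀x<0 ⇒ interval (−∞,0).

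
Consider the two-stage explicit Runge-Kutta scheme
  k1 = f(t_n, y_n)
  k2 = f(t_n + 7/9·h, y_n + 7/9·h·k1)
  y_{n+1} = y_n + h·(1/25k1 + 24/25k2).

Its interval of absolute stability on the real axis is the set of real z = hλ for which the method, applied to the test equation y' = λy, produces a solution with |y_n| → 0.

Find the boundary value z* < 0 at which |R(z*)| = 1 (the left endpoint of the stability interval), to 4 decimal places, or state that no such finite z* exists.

left endpoint -1.3393.

Test eqn y'=λy, z=hλ:
  k1=λy_n ⇒ h·k1=z·y_n;  k2=λ(1+7/9z)y_n ⇒ h·k2=z(1+7/9z)y_n
  y_{n+1}/y_n = 1 + 1/25z + 24/25z(1+7/9z) = 1 + z + 56/75z²
  ⇒ R(z) = 1 + z + 56/75z².

Find x<0 with |R(x)|<1.
x=-1.34: |R|=1.0007
R=1: x+56/75x²=0 ⇒ x=−75/56=-1.3393; min R=1−1/(4·56/75)=0.6652>−1
Confirm numerically:
  x=-1.058: |R|=0.77779 <1
  x=-0.956: |R|=0.72641 <1
  x=-0.721: |R|=0.66715 <1
  x=-1.744: |R|=1.52701 >1
  x=-1.566: |R|=1.26509 >1
  x=-1.517: |R|=1.20130 >1
So |R|<1 on (-1.3393, 0).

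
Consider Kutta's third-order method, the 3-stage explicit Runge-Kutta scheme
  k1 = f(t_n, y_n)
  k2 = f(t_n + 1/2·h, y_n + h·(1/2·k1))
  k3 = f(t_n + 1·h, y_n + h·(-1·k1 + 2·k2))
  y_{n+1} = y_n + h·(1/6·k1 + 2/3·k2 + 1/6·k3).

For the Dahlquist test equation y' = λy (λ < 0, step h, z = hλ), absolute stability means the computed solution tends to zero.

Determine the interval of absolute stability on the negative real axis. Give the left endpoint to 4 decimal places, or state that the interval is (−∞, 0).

On y'=λy, z=hλ:
  order 3, 3-stage ⇒ R(z)=1+z+z^2/2+z^3/6
  (e.g. R(-1.55)=0.03060, |R|=0.03060)

Find x<0 with |R(x)|<1.
x=-1.55: |R|=0.0306
|R(-2.76)|=1.4553 |R(-2.53)|=1.0286 |R(-0.97)|=0.3483
Bisect:
  x_lo=-3.1501 |R|=2.3983  x_hi=-0.3498 |R|=0.7042
  mid=-1.74995 |R|=0.11194 →hi
  mid=-2.45001 |R|=0.89979 →hi
  mid=-2.80005 |R|=1.53877 →lo
  mid=-2.62503 |R|=1.19439 →lo
  mid=-2.53752 |R|=1.04121 →lo
  mid=-2.49377 |R|=0.96907 →hi
  mid=-2.51565 |R|=1.00477 →lo
  mid=-2.50471 |R|=0.98683 →hi
  mid=-2.51018 |R|=0.99578 →hi
  ...
  [-2.51291,-2.51274] ⇒ x*=-2.5127
Interval (-2.5127, 0).

z∈(-2.5127,0).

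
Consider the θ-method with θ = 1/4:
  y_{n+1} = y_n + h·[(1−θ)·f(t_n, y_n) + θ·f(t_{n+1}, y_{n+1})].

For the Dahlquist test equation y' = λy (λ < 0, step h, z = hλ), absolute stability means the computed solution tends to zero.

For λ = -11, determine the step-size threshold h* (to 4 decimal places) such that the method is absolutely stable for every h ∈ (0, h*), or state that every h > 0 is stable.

(-4.0000,0); λ=-11 ⇒ h* = (4)/11 = 0.3636.

On y'=λy, z=hλ:
  y_{n+1} = y_n + z·[3/4·y_n + 1/4·y_{n+1}] ⇒ (1 − 1/4z)y_{n+1} = (1 + 3/4z)y_n
  ⇒ R(z) = (1 + 3/4z)/(1 − 1/4z).

Boundary: |R(x)|=1, x<0.
x=-1.01: |R|=0.1936
R=−1: 1+3/4x = −1+1/4x ⇒ -1/2x=2 ⇒ x=2/(-1/2)=-4.0000
Confirm numerically:
  x=-3.263: |R|=0.79705 <1
  x=-3.154: |R|=0.76349 <1
  x=-3.049: |R|=0.73017 <1
  x=-2.626: |R|=0.58527 <1
  x=-4.094: |R|=1.02323 >1
  x=-4.038: |R|=1.00946 >1
So |R|<1 on (-4.0000, 0).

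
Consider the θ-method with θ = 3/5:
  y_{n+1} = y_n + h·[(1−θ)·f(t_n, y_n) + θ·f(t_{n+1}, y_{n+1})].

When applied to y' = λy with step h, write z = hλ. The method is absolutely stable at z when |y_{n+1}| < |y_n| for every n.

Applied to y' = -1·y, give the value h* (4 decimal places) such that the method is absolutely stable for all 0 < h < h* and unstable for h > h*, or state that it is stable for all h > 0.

(−∞, 0) — no finite endpoint. Any h>0 works for λ=-1.

Test eqn y'=λy, z=hλ:
  y_{n+1} = y_n + z·[2/5·y_n + 3/5·y_{n+1}] ⇒ (1 − 3/5z)y_{n+1} = (1 + 2/5z)y_n
  so R(z) = (1 + 2/5z)/(1 − 3/5z).

Solve |R(x)|<1 on ℝ⁻.
x=-1.52: |R|=0.2050
x=-2: |R|=0.0909
x=-10: |R|=0.4286
x=-100: |R|=0.6393
θ=3/5≥1/2 ⇒ |1+2/5x|<|1−3/5x| ∀x<0 ⇒ interval (−∞,0).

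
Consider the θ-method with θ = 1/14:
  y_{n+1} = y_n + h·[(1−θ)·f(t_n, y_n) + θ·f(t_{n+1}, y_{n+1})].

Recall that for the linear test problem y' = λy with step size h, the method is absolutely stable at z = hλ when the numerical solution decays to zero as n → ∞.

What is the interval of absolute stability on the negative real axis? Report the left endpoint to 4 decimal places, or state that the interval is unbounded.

On y'=λy, z=hλ:
  y_{n+1} = y_n + z·[13/14·y_n + 1/14·y_{n+1}] ⇒ (1 − 1/14z)y_{n+1} = (1 + 13/14z)y_n
  R(z) = (1 + 13/14z)/(1 − 1/14z).

Boundary: |R(x)|=1, x<0.
x=-0.64: |R|=0.3880
R=−1: 1+13/14x = −1+1/14x ⇒ -6/7x=2 ⇒ x=2/(-6/7)=-2.3333
Confirm numerically:
  x=-2.202: |R|=0.90273 <1
  x=-1.854: |R|=0.63719 <1
  x=-1.549: |R|=0.39469 <1
  x=-2.794: |R|=1.32917 >1
  x=-2.594: |R|=1.18850 >1
Interval (-2.3333, 0).

(-2.3333, 0).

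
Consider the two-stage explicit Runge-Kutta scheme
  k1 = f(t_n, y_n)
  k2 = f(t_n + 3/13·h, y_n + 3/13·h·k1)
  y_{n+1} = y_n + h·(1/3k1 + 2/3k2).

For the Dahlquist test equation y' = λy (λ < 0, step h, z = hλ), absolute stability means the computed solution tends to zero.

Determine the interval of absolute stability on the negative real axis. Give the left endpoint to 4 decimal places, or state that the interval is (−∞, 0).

On y'=λy, z=hλ:
  k1=λy_n ⇒ h·k1=z·y_n;  k2=λ(1+3/13z)y_n ⇒ h·k2=z(1+3/13z)y_n
  y_{n+1}/y_n = 1 + 1/3z + 2/3z(1+3/13z) = 1 + z + 2/13z²
  so R(z) = 1 + z + 2/13z².

Boundary: |R(x)|=1, x<0.
x=-1.31: |R|=0.0460
R=1: x+2/13x²=0 ⇒ x=−13/2=-6.5000; min R=1−1/(4·2/13)=-0.6250>−1
Confirm numerically:
  x=-4.498: |R|=0.38538 <1
  x=-4.049: |R|=0.52678 <1
  x=-3.559: |R|=0.61031 <1
  x=-3.019: |R|=0.61679 <1
  x=-6.957: |R|=1.48913 >1
  x=-6.750: |R|=1.25962 >1
Interval (-6.5000, 0).

(-6.5000, 0).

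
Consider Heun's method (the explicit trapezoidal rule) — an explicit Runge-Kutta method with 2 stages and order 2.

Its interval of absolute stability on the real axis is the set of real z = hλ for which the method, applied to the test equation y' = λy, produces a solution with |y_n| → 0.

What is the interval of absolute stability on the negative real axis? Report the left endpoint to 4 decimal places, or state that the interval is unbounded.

z∈(-2.0000,0).

Set f=λy, z=hλ:
  order 2, 2-stage ⇒ R(z)=1+z+z^2/2
  (e.g. R(-1.72)=0.75920, |R|=0.75920)

Solve |R(x)|<1 on ℝ⁻.
x=-1.72: |R|=0.7592
|R(-1.89)|=0.8960 |R(-1.35)|=0.5613 |R(-0.82)|=0.5162
Bisect:
  x_lo=-2.6437 |R|=1.8509  x_hi=-0.2051 |R|=0.8159
  mid=-1.42440 |R|=0.59006 →hi
  mid=-2.03406 |R|=1.03464 →lo
  mid=-1.72923 |R|=0.76589 →hi
  mid=-1.88165 |R|=0.88865 →hi
  mid=-1.95785 |R|=0.95874 →hi
  mid=-1.99596 |R|=0.99597 →hi
  mid=-2.01501 |R|=1.01512 →lo
  ...
  [-2.00013,-1.99998] ⇒ x*=-2.0000
So |R|<1 on (-2.0000, 0).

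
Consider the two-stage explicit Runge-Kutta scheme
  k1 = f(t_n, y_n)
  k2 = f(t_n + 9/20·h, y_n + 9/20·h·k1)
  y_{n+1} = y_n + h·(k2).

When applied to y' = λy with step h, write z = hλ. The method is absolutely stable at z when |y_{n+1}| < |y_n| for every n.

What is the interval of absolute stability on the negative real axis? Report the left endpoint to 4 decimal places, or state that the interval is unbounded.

Test eqn y'=λy, z=hλ:
  k1=λy_n ⇒ h·k1=z·y_n;  k2=λ(1+9/20z)y_n ⇒ h·k2=z(1+9/20z)y_n
  y_{n+1}/y_n = 1 + z(1+9/20z) = 1 + z + 9/20z²
  so R(z) = 1 + z + 9/20z².

Boundary: |R(x)|=1, x<0.
x=-1.21: |R|=0.4488
R=1: x+9/20x²=0 ⇒ x=−20/9=-2.2222; min R=1−1/(4·9/20)=0.4444>−1
Confirm numerically:
  x=-2.046: |R|=0.83775 <1
  x=-1.856: |R|=0.69413 <1
  x=-1.679: |R|=0.58957 <1
  x=-2.714: |R|=1.60061 >1
  x=-2.607: |R|=1.45140 >1
  x=-2.254: |R|=1.03223 >1
Interval (-2.2222, 0).

(-2.2222, 0).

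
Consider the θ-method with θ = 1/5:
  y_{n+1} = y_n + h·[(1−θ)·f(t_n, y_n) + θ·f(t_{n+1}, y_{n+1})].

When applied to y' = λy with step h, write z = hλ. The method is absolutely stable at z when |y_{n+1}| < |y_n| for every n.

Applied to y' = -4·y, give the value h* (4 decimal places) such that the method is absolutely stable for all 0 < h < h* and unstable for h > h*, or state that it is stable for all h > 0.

Set f=λy, z=hλ:
  y_{n+1} = y_n + z·[4/5·y_n + 1/5·y_{n+1}] ⇒ (1 − 1/5z)y_{n+1} = (1 + 4/5z)y_n
  Hence R(z) = (1 + 4/5z)/(1 − 1/5z).

Need |R(x)|<1, x<0.
x=-0.81: |R|=0.3029
R=−1: 1+4/5x = −1+1/5x ⇒ -3/5x=2 ⇒ x=2/(-3/5)=-3.3333
Confirm numerically:
  x=-3.014: |R|=0.88046 <1
  x=-2.528: |R|=0.67906 <1
  x=-2.049: |R|=0.45340 <1
  x=-1.686: |R|=0.26084 <1
  x=-3.832: |R|=1.16938 >1
  x=-3.684: |R|=1.12114 >1
  x=-3.465: |R|=1.04666 >1
So |R|<1 on (-3.3333, 0).

(-3.3333,0); λ=-4 ⇒ h* = (10/3)/4 = 0.8333.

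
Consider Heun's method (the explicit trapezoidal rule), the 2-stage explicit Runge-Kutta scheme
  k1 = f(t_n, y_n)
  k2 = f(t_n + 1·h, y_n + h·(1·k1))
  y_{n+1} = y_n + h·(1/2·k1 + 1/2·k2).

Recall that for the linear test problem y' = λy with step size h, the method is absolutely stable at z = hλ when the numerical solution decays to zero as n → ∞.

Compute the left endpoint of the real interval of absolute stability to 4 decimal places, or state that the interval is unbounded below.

z* = -2.0000.

On y'=λy, z=hλ:
  order 2, 2-stage ⇒ R(z)=1+z+z^2/2
  (e.g. R(-1.59)=0.67405, |R|=0.67405)

Boundary: |R(x)|=1, x<0.
x=-1.59: |R|=0.6741
|R(-2.33)|=1.3845 |R(-2.27)|=1.3064 |R(-1.36)|=0.5648
Bisect:
  x_lo=-2.4748 |R|=1.5876  x_hi=-0.2364 |R|=0.7915
  mid=-1.35562 |R|=0.56323 →hi
  mid=-1.91522 |R|=0.91882 →hi
  mid=-2.19502 |R|=1.21404 →lo
  mid=-2.05512 |R|=1.05664 →lo
  mid=-1.98517 |R|=0.98528 →hi
  mid=-2.02015 |R|=1.02035 →lo
  mid=-2.00266 |R|=1.00266 →lo
  mid=-1.99392 |R|=0.99393 →hi
  mid=-1.99829 |R|=0.99829 →hi
  ...
  [-2.00006,-1.99993] ⇒ x*=-2.0000
Stable set (-2.0000, 0).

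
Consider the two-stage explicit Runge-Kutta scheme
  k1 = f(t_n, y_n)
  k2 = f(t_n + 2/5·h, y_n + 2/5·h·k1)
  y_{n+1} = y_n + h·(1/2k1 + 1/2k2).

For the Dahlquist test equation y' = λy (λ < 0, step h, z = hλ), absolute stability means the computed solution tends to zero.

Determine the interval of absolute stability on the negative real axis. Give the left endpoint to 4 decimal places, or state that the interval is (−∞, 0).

z∈(-5.0000,0).

On y'=λy, z=hλ:
  k1=λy_n ⇒ h·k1=z·y_n;  k2=λ(1+2/5z)y_n ⇒ h·k2=z(1+2/5z)y_n
  y_{n+1}/y_n = 1 + 1/2z + 1/2z(1+2/5z) = 1 + z + 1/5z²
  Hence R(z) = 1 + z + 1/5z².

Find x<0 with |R(x)|<1.
x=-0.93: |R|=0.2430
R=1: x+1/5x²=0 ⇒ x=−5=-5.0000; min R=1−1/(4·1/5)=-0.2500>−1
Confirm numerically:
  x=-4.083: |R|=0.25118 <1
  x=-4.005: |R|=0.20301 <1
  x=-3.776: |R|=0.07564 <1
  x=-2.874: |R|=0.22202 <1
  x=-5.288: |R|=1.30459 >1
  x=-5.088: |R|=1.08955 >1
So |R|<1 on (-5.0000, 0).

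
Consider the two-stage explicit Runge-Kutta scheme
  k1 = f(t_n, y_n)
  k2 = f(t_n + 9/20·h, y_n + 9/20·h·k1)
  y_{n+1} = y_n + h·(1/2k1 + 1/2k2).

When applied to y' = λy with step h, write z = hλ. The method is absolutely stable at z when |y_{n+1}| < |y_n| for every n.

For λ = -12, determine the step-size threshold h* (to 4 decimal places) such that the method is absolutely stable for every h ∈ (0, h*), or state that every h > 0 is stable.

(-4.4444,0); λ=-12 ⇒ h* = (40/9)/12 = 0.3704.

On y'=λy, z=hλ:
  k1=λy_n ⇒ h·k1=z·y_n;  k2=λ(1+9/20z)y_n ⇒ h·k2=z(1+9/20z)y_n
  y_{n+1}/y_n = 1 + 1/2z + 1/2z(1+9/20z) = 1 + z + 9/40z²
  Hence R(z) = 1 + z + 9/40z².

Solve |R(x)|<1 on ℝ⁻.
x=-0.95: |R|=0.2531
R=1: x+9/40x²=0 ⇒ x=−40/9=-4.4444; min R=1−1/(4·9/40)=-0.1111>−1
Confirm numerically:
  x=-4.180: |R|=0.75129 <1
  x=-3.276: |R|=0.13874 <1
  x=-3.184: |R|=0.09702 <1
  x=-4.949: |R|=1.56184 >1
  x=-4.840: |R|=1.43076 >1
  x=-4.558: |R|=1.11646 >1
Stable set (-4.4444, 0).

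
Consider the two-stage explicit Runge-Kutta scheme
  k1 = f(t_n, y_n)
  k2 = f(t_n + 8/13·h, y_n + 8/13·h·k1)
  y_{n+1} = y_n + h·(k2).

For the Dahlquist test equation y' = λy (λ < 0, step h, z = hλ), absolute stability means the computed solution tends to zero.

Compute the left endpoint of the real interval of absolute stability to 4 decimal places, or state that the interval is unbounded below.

Set f=λy, z=hλ:
  k1=λy_n ⇒ h·k1=z·y_n;  k2=λ(1+8/13z)y_n ⇒ h·k2=z(1+8/13z)y_n
  y_{n+1}/y_n = 1 + z(1+8/13z) = 1 + z + 8/13z²
  so R(z) = 1 + z + 8/13z².

Need |R(x)|<1, x<0.
x=-0.73: |R|=0.5979
R=1: x+8/13x²=0 ⇒ x=−13/8=-1.6250; min R=1−1/(4·8/13)=0.5938>−1
Confirm numerically:
  x=-1.587: |R|=0.96289 <1
  x=-1.108: |R|=0.64749 <1
  x=-1.043: |R|=0.62645 <1
  x=-0.938: |R|=0.60344 <1
  x=-2.213: |R|=1.80077 >1
  x=-2.100: |R|=1.61385 >1
Interval (-1.6250, 0).

z* = -1.6250.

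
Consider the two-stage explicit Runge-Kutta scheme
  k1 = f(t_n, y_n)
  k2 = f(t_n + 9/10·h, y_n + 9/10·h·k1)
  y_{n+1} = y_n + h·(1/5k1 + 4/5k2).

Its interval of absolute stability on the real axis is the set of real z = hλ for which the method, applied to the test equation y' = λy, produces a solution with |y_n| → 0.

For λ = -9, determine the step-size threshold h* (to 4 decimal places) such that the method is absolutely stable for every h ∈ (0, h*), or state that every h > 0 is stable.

(-1.3889,0); λ=-9 ⇒ h* = (25/18)/9 = 0.1543.

Test eqn y'=λy, z=hλ:
  k1=λy_n ⇒ h·k1=z·y_n;  k2=λ(1+9/10z)y_n ⇒ h·k2=z(1+9/10z)y_n
  y_{n+1}/y_n = 1 + 1/5z + 4/5z(1+9/10z) = 1 + z + 18/25z²
  so R(z) = 1 + z + 18/25z².

Boundary: |R(x)|=1, x<0.
x=-0.43: |R|=0.7031
R=1: x+18/25x²=0 ⇒ x=−25/18=-1.3889; min R=1−1/(4·18/25)=0.6528>−1
Confirm numerically:
  x=-1.220: |R|=0.85165 <1
  x=-0.892: |R|=0.68088 <1
  x=-0.646: |R|=0.65447 <1
  x=-1.986: |R|=1.85382 >1
  x=-1.842: |R|=1.60093 >1
  x=-1.522: |R|=1.14587 >1
Stable set (-1.3889, 0).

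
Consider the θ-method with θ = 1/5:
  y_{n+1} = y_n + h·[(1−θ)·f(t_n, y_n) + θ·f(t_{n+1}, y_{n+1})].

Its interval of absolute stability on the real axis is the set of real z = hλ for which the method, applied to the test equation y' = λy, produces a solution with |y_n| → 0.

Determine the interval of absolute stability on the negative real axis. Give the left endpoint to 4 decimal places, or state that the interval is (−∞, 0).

On y'=λy, z=hλ:
  y_{n+1} = y_n + z·[4/5·y_n + 1/5·y_{n+1}] ⇒ (1 − 1/5z)y_{n+1} = (1 + 4/5z)y_n
  so R(z) = (1 + 4/5z)/(1 − 1/5z).

Find x<0 with |R(x)|<1.
x=-0.58: |R|=0.4803
R=−1: 1+4/5x = −1+1/5x ⇒ -3/5x=2 ⇒ x=2/(-3/5)=-3.3333
Confirm numerically:
  x=-3.258: |R|=0.97263 <1
  x=-2.889: |R|=0.83103 <1
  x=-2.861: |R|=0.81974 <1
  x=-2.757: |R|=0.77710 <1
  x=-3.890: |R|=1.18785 >1
  x=-3.881: |R|=1.18500 >1
So |R|<1 on (-3.3333, 0).

(-3.3333, 0).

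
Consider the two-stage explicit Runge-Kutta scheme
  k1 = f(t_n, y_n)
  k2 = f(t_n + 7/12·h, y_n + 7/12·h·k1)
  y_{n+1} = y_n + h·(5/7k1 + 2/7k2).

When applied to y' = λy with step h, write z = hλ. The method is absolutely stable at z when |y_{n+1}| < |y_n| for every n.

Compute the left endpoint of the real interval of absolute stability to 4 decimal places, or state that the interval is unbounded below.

On y'=λy, z=hλ:
  k1=λy_n ⇒ h·k1=z·y_n;  k2=λ(1+7/12z)y_n ⇒ h·k2=z(1+7/12z)y_n
  y_{n+1}/y_n = 1 + 5/7z + 2/7z(1+7/12z) = 1 + z + 1/6z²
  so R(z) = 1 + z + 1/6z².

Find x<0 with |R(x)|<1.
x=-0.71: |R|=0.3740
R=1: x+1/6x²=0 ⇒ x=−6=-6.0000; min R=1−1/(4·1/6)=-0.5000>−1
Confirm numerically:
  x=-5.375: |R|=0.44010 <1
  x=-5.324: |R|=0.40016 <1
  x=-4.421: |R|=0.16346 <1
  x=-4.287: |R|=0.22394 <1
  x=-6.362: |R|=1.38384 >1
  x=-6.345: |R|=1.36484 >1
  x=-6.313: |R|=1.32933 >1
Interval (-6.0000, 0).

z* = -6.0000.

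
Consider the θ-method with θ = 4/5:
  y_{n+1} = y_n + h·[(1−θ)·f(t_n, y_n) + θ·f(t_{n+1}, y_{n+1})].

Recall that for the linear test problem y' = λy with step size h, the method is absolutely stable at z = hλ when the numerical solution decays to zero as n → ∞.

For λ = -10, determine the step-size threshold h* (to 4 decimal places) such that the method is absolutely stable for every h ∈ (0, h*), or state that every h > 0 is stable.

On y'=λy, z=hλ:
  y_{n+1} = y_n + z·[1/5·y_n + 4/5·y_{n+1}] ⇒ (1 − 4/5z)y_{n+1} = (1 + 1/5z)y_n
  Hence R(z) = (1 + 1/5z)/(1 − 4/5z).

Need |R(x)|<1, x<0.
x=-1.03: |R|=0.4353
x=-2: |R|=0.2308
x=-10: |R|=0.1111
x=-100: |R|=0.2346
θ=4/5≥1/2 ⇒ |1+1/5x|<|1−4/5x| ∀x<0 ⇒ interval (−∞,0).

(−∞, 0) — no finite endpoint. Any h>0 works for λ=-10.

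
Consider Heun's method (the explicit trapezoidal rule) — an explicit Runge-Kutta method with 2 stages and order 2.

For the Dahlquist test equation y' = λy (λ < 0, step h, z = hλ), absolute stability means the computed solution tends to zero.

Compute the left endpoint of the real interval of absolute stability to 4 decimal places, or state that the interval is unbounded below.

z* = -2.0000.

On y'=λy, z=hλ:
  order 2, 2-stage ⇒ R(z)=1+z+z^2/2
  (e.g. R(-1.79)=0.81205, |R|=0.81205)

Find x<0 with |R(x)|<1.
x=-1.79: |R|=0.8121
|R(-2.09)|=1.0940 |R(-1.83)|=0.8445 |R(-0.7)|=0.5450
Bisect:
  x_lo=-2.3193 |R|=1.3702  x_hi=-0.2208 |R|=0.8036
  mid=-1.27004 |R|=0.53646 →hi
  mid=-1.79466 |R|=0.81574 →hi
  mid=-2.05697 |R|=1.05859 →lo
  mid=-1.92581 |R|=0.92857 →hi
  mid=-1.99139 |R|=0.99143 →hi
  mid=-2.02418 |R|=1.02447 →lo
  mid=-2.00778 |R|=1.00782 →lo
  mid=-1.99959 |R|=0.99959 →hi
  mid=-2.00369 |R|=1.00369 →lo
  ...
  [-2.00010,-1.99997] ⇒ x*=-2.0000
Interval (-2.0000, 0).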